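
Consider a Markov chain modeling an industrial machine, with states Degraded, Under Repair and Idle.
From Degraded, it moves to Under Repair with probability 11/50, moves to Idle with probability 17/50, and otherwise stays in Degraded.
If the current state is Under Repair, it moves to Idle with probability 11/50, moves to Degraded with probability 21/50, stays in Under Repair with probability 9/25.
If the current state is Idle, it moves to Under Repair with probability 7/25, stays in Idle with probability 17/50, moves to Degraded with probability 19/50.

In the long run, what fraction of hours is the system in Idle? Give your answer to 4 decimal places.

0.3067

Let the stationary distribution be π with π = πP and π_1 + π_2 + π_3 = 1.
π_1 = 0.44·π_1 + 0.42·π_2 + 0.38·π_3
π_2 = 0.22·π_1 + 0.36·π_2 + 0.28·π_3
Solving with the normalization constraint gives π = (0.4161, 0.2772, 0.3067).
So the stationary probability of Idle is 0.3067.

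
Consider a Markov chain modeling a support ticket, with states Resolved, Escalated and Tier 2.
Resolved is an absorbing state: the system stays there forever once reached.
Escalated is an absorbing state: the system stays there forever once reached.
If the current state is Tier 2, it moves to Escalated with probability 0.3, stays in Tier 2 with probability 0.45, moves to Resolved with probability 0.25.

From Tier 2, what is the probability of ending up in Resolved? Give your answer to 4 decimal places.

0.4545

Let h(s) be the probability of absorption at Resolved starting from transient state s. Then h(Resolved) = 1 and h(Escalated) = 0. By first-step analysis:
h(Tier 2) = 0.25·1 + 0.3·0 + 0.45·h(Tier 2)
Solving: h(Tier 2) = 0.4545.
Starting from Tier 2, the probability is 0.4545.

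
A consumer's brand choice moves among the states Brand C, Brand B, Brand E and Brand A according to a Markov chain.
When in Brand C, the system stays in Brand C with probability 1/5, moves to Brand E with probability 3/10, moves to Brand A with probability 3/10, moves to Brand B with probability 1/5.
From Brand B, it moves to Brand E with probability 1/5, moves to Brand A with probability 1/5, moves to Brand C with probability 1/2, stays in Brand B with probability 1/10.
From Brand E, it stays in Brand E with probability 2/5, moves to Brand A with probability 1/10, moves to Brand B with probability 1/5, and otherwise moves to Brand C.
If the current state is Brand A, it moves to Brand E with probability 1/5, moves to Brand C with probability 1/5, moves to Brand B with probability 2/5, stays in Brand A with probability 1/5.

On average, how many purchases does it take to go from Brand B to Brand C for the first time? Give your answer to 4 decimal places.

Let t(s) be the expected number of purchases to first reach Brand C from state s, with t(Brand C) = 0. Conditioning on the first purchase:
t(Brand B) = 1 + 0.1·t(Brand B) + 0.2·t(Brand E) + 0.2·t(Brand A)
t(Brand E) = 1 + 0.2·t(Brand B) + 0.4·t(Brand E) + 0.1·t(Brand A)
t(Brand A) = 1 + 0.4·t(Brand B) + 0.2·t(Brand E) + 0.2·t(Brand A)
Solving: t(Brand B) = 2.5157, t(Brand E) = 3.0503, t(Brand A) = 3.2704.
Expected purchases from Brand B to Brand C: 2.5157.

2.5157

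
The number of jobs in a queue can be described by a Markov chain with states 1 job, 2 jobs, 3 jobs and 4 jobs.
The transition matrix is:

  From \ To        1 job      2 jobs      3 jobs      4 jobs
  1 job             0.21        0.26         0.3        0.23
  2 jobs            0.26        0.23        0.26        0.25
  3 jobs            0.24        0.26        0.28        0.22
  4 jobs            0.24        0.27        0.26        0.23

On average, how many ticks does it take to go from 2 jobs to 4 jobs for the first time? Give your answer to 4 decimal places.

Let t(s) be the expected number of ticks to first reach 4 jobs from state s, with t(4 jobs) = 0. Conditioning on the first tick:
t(1 job) = 1 + 0.21·t(1 job) + 0.26·t(2 jobs) + 0.3·t(3 jobs)
t(2 jobs) = 1 + 0.26·t(1 job) + 0.23·t(2 jobs) + 0.26·t(3 jobs)
t(3 jobs) = 1 + 0.24·t(1 job) + 0.26·t(2 jobs) + 0.28·t(3 jobs)
Solving: t(1 job) = 4.3065, t(2 jobs) = 4.2213, t(3 jobs) = 4.3487.
Expected ticks from 2 jobs to 4 jobs: 4.2213.

4.2213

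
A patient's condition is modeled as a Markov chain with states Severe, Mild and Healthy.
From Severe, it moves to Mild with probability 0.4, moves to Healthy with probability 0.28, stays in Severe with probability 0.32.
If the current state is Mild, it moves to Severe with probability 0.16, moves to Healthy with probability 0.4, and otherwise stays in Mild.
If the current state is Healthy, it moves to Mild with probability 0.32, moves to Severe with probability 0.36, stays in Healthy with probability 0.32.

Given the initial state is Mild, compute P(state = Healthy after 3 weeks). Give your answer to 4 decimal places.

Propagate the distribution vector 3 weeks from Mild.
After 0 weeks: (0.0000, 1.0000, 0.0000)
After 1 week: (0.1600, 0.4400, 0.4000)
After 2 weeks: (0.2656, 0.3856, 0.3488)
After 3 weeks: (0.2723, 0.3875, 0.3402)
P(in Healthy after 3 weeks) = 0.3402

0.3402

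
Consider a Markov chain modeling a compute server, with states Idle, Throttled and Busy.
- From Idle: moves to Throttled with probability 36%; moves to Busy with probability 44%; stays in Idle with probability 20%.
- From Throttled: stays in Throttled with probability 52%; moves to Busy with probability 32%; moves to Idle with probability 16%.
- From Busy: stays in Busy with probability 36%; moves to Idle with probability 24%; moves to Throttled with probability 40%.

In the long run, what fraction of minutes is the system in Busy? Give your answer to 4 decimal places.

0.3579

Let the stationary distribution be π with π = πP and π_1 + π_2 + π_3 = 1.
π_1 = 0.2·π_1 + 0.16·π_2 + 0.24·π_3
π_2 = 0.36·π_1 + 0.52·π_2 + 0.4·π_3
Solving with the normalization constraint gives π = (0.1965, 0.4456, 0.3579).
So the stationary probability of Busy is 0.3579.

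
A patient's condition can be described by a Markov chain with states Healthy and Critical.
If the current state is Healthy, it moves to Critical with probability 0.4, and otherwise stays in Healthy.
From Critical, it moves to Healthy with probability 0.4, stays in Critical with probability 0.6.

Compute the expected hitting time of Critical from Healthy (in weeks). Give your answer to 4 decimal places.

2.5000

Let t(s) be the expected number of weeks to first reach Critical from state s, with t(Critical) = 0. Conditioning on the first week:
t(Healthy) = 1 + 0.6·t(Healthy)
Solving: t(Healthy) = 2.5000.
Expected weeks from Healthy to Critical: 2.5000.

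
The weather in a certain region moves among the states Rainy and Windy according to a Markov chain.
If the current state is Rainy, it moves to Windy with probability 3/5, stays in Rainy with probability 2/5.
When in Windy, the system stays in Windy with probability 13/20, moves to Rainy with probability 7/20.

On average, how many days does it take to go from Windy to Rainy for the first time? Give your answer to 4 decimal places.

2.8571

Let t(s) be the expected number of days to first reach Rainy from state s, with t(Rainy) = 0. Conditioning on the first day:
t(Windy) = 1 + 0.65·t(Windy)
Solving: t(Windy) = 2.8571.
Expected days from Windy to Rainy: 2.8571.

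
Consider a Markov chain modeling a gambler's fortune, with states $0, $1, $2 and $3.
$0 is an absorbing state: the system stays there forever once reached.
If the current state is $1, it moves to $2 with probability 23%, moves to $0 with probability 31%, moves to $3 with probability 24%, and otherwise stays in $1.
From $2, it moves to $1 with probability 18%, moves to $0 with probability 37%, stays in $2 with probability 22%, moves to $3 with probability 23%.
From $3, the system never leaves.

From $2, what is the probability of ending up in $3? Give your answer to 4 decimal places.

Let h(s) be the probability of absorption at $3 starting from transient state s. Then h($3) = 1 and h($0) = 0. By first-step analysis:
h($1) = 0.31·0 + 0.22·h($1) + 0.23·h($2) + 0.24·1
h($2) = 0.37·0 + 0.18·h($1) + 0.22·h($2) + 0.23·1
Solving: h($1) = 0.4235, h($2) = 0.3926.
Starting from $2, the probability is 0.3926.

0.3926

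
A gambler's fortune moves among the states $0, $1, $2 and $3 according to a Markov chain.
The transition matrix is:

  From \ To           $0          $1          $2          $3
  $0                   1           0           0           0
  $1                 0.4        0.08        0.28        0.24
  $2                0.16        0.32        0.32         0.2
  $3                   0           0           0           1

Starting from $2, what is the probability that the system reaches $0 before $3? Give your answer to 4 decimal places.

Let h(s) be the probability of absorption at $0 starting from transient state s. Then h($0) = 1 and h($3) = 0. By first-step analysis:
h($1) = 0.4·1 + 0.08·h($1) + 0.28·h($2) + 0.24·0
h($2) = 0.16·1 + 0.32·h($1) + 0.32·h($2) + 0.2·0
Solving: h($1) = 0.5910, h($2) = 0.5134.
Starting from $2, the probability is 0.5134.

0.5134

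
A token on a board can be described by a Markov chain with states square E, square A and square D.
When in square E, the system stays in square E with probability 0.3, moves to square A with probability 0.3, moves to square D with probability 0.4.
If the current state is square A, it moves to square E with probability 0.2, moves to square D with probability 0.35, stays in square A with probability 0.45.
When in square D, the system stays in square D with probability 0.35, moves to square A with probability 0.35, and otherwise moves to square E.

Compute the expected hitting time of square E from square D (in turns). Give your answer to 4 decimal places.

Let t(s) be the expected number of turns to first reach square E from state s, with t(square E) = 0. Conditioning on the first turn:
t(square A) = 1 + 0.45·t(square A) + 0.35·t(square D)
t(square D) = 1 + 0.35·t(square A) + 0.35·t(square D)
Solving: t(square A) = 4.2553, t(square D) = 3.8298.
Expected turns from square D to square E: 3.8298.

3.8298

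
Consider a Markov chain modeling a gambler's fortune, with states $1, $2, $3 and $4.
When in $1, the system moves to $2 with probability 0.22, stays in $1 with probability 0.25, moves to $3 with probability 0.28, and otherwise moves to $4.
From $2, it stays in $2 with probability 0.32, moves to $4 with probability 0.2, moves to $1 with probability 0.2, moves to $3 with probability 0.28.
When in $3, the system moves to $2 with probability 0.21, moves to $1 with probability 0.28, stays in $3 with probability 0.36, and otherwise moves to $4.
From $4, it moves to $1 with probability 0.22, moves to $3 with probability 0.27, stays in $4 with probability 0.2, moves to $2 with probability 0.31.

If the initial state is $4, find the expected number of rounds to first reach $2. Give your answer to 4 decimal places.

3.8763

Let t(s) be the expected number of rounds to first reach $2 from state s, with t($2) = 0. Conditioning on the first round:
t($1) = 1 + 0.25·t($1) + 0.28·t($3) + 0.25·t($4)
t($3) = 1 + 0.28·t($1) + 0.36·t($3) + 0.15·t($4)
t($4) = 1 + 0.22·t($1) + 0.27·t($3) + 0.2·t($4)
Solving: t($1) = 4.2405, t($3) = 4.3262, t($4) = 3.8763.
Expected rounds from $4 to $2: 3.8763.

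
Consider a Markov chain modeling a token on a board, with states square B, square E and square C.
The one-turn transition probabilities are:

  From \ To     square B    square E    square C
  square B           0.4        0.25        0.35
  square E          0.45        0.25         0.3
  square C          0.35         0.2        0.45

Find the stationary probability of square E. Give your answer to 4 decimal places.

Let the stationary distribution be π with π = πP and π_1 + π_2 + π_3 = 1.
π_1 = 0.4·π_1 + 0.45·π_2 + 0.35·π_3
π_2 = 0.25·π_1 + 0.25·π_2 + 0.2·π_3
Solving with the normalization constraint gives π = (0.3928, 0.2312, 0.3760).
So the stationary probability of square E is 0.2312.

0.2312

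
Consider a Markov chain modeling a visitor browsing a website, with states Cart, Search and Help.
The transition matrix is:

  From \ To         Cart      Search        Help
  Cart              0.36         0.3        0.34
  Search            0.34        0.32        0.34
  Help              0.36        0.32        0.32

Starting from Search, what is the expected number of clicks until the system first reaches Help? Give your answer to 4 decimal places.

2.9412

Let t(s) be the expected number of clicks to first reach Help from state s, with t(Help) = 0. Conditioning on the first click:
t(Cart) = 1 + 0.36·t(Cart) + 0.3·t(Search)
t(Search) = 1 + 0.34·t(Cart) + 0.32·t(Search)
Solving: t(Cart) = 2.9412, t(Search) = 2.9412.
Expected clicks from Search to Help: 2.9412.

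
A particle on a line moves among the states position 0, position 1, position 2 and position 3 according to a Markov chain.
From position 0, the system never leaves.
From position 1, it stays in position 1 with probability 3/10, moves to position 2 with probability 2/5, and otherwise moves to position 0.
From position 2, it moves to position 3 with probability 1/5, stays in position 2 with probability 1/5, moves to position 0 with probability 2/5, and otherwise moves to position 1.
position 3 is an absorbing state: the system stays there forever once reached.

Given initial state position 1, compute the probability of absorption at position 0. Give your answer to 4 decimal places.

Let h(s) be the probability of absorption at position 0 starting from transient state s. Then h(position 0) = 1 and h(position 3) = 0. By first-step analysis:
h(position 1) = 0.3·1 + 0.3·h(position 1) + 0.4·h(position 2)
h(position 2) = 0.4·1 + 0.2·h(position 1) + 0.2·h(position 2) + 0.2·0
Solving: h(position 1) = 0.8333, h(position 2) = 0.7083.
Starting from position 1, the probability is 0.8333.

0.8333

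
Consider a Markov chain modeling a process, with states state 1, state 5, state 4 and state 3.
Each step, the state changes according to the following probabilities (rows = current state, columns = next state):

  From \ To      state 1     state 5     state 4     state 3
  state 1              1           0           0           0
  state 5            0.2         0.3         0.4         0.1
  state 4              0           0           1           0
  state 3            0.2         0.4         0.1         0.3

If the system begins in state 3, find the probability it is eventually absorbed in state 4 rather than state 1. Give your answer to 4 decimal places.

Let h(s) be the probability of absorption at state 4 starting from transient state s. Then h(state 4) = 1 and h(state 1) = 0. By first-step analysis:
h(state 5) = 0.2·0 + 0.3·h(state 5) + 0.4·1 + 0.1·h(state 3)
h(state 3) = 0.2·0 + 0.4·h(state 5) + 0.1·1 + 0.3·h(state 3)
Solving: h(state 5) = 0.6444, h(state 3) = 0.5111.
Starting from state 3, the probability is 0.5111.

0.5111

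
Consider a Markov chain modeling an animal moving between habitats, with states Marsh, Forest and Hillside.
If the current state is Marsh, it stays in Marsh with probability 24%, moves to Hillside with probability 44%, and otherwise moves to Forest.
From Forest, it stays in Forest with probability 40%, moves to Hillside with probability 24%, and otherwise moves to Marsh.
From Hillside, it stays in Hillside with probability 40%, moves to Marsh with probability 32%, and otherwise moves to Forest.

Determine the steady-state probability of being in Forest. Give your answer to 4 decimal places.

0.3322

Let the stationary distribution be π with π = πP and π_1 + π_2 + π_3 = 1.
π_1 = 0.24·π_1 + 0.36·π_2 + 0.32·π_3
π_2 = 0.32·π_1 + 0.4·π_2 + 0.28·π_3
Solving with the normalization constraint gives π = (0.3086, 0.3322, 0.3592).
So the stationary probability of Forest is 0.3322.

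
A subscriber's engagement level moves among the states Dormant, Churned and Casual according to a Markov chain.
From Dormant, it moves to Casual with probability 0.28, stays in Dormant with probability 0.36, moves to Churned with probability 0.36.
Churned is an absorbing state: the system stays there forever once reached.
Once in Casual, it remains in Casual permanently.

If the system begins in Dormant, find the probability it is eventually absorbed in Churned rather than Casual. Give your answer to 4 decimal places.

0.5625

Let h(s) be the probability of absorption at Churned starting from transient state s. Then h(Churned) = 1 and h(Casual) = 0. By first-step analysis:
h(Dormant) = 0.36·h(Dormant) + 0.36·1 + 0.28·0
Solving: h(Dormant) = 0.5625.
Starting from Dormant, the probability is 0.5625.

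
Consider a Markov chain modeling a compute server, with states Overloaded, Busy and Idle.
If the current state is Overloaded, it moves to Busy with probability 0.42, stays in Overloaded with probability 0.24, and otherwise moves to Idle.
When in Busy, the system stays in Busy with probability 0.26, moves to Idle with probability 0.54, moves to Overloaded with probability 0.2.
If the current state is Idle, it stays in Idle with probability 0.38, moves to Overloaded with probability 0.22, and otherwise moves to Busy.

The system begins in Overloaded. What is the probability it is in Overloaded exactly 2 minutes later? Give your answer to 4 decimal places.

Sum over the intermediate state after 1 minute:
P = P(Overloaded→Overloaded)·P(Overloaded→Overloaded) + P(Overloaded→Busy)·P(Busy→Overloaded) + P(Overloaded→Idle)·P(Idle→Overloaded)
  = 0.24×0.24 + 0.42×0.2 + 0.34×0.22
  = 0.0576 + 0.0840 + 0.0748 = 0.2164

0.2164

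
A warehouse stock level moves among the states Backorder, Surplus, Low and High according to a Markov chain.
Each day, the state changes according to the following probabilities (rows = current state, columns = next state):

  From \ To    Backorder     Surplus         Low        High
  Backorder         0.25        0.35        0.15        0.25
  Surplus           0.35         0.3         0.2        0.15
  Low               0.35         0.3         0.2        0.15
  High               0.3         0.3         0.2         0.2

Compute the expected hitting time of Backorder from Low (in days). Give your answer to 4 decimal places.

Let t(s) be the expected number of days to first reach Backorder from state s, with t(Backorder) = 0. Conditioning on the first day:
t(Surplus) = 1 + 0.3·t(Surplus) + 0.2·t(Low) + 0.15·t(High)
t(Low) = 1 + 0.3·t(Surplus) + 0.2·t(Low) + 0.15·t(High)
t(High) = 1 + 0.3·t(Surplus) + 0.2·t(Low) + 0.2·t(High)
Solving: t(Surplus) = 2.9231, t(Low) = 2.9231, t(High) = 3.0769.
Expected days from Low to Backorder: 2.9231.

2.9231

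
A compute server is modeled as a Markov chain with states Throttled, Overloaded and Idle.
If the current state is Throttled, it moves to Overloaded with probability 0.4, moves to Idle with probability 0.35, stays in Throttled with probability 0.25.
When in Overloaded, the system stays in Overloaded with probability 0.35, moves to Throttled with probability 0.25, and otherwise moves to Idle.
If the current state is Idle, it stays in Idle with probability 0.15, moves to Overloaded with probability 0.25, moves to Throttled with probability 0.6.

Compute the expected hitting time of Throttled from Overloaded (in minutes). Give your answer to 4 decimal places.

Let t(s) be the expected number of minutes to first reach Throttled from state s, with t(Throttled) = 0. Conditioning on the first minute:
t(Overloaded) = 1 + 0.35·t(Overloaded) + 0.4·t(Idle)
t(Idle) = 1 + 0.25·t(Overloaded) + 0.15·t(Idle)
Solving: t(Overloaded) = 2.7624, t(Idle) = 1.9890.
Expected minutes from Overloaded to Throttled: 2.7624.

2.7624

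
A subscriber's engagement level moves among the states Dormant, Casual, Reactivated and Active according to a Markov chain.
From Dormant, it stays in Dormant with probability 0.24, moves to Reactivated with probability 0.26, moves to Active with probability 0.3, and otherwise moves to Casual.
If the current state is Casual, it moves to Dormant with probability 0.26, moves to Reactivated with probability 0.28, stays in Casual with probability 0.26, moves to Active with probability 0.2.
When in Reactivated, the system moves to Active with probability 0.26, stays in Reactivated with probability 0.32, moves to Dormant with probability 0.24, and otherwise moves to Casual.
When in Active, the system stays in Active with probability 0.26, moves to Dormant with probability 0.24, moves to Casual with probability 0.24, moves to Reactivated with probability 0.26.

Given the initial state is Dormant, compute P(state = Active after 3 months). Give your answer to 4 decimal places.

0.2566

Propagate the distribution vector 3 months from Dormant.
After 0 months: (1.0000, 0.0000, 0.0000, 0.0000)
After 1 month: (0.2400, 0.2000, 0.2600, 0.3000)
After 2 months: (0.2440, 0.2188, 0.2796, 0.2576)
After 3 months: (0.2444, 0.2178, 0.2812, 0.2566)
P(in Active after 3 months) = 0.2566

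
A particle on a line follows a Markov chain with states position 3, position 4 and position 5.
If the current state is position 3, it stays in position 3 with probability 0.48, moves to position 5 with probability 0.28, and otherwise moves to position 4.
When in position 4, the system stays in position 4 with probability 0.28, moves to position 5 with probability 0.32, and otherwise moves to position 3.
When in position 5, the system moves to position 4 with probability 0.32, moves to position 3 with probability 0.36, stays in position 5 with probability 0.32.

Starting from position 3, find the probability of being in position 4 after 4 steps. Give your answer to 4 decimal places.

Propagate the distribution vector 4 steps from position 3.
After 0 steps: (1.0000, 0.0000, 0.0000)
After 1 step: (0.4800, 0.2400, 0.2800)
After 2 steps: (0.4272, 0.2720, 0.3008)
After 3 steps: (0.4221, 0.2749, 0.3029)
After 4 steps: (0.4217, 0.2752, 0.3031)
P(in position 4 after 4 steps) = 0.2752

0.2752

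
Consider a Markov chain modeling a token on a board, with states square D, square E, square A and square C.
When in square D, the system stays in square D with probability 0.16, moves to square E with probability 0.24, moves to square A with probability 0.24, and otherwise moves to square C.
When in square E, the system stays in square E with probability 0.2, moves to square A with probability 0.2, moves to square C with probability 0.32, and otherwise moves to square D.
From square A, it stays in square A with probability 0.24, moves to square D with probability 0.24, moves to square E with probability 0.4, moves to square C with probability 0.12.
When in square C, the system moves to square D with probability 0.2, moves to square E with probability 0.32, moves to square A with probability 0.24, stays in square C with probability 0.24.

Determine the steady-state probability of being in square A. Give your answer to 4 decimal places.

0.2286

Let the stationary distribution be π with π = πP and π_1 + π_2 + π_3 + π_4 = 1.
π_1 = 0.16·π_1 + 0.28·π_2 + 0.24·π_3 + 0.2·π_4
π_2 = 0.24·π_1 + 0.2·π_2 + 0.4·π_3 + 0.32·π_4
π_3 = 0.24·π_1 + 0.2·π_2 + 0.24·π_3 + 0.24·π_4
Solving with the normalization constraint gives π = (0.2231, 0.2861, 0.2286, 0.2622).
So the stationary probability of square A is 0.2286.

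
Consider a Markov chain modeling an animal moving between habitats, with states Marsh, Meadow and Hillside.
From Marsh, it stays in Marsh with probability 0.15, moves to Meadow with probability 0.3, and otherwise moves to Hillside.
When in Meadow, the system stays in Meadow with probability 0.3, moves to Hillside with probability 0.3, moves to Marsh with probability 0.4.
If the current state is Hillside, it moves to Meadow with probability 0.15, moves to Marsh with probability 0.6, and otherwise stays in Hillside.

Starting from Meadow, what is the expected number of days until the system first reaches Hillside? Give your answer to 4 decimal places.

2.6316

Let t(s) be the expected number of days to first reach Hillside from state s, with t(Hillside) = 0. Conditioning on the first day:
t(Marsh) = 1 + 0.15·t(Marsh) + 0.3·t(Meadow)
t(Meadow) = 1 + 0.4·t(Marsh) + 0.3·t(Meadow)
Solving: t(Marsh) = 2.1053, t(Meadow) = 2.6316.
Expected days from Meadow to Hillside: 2.6316.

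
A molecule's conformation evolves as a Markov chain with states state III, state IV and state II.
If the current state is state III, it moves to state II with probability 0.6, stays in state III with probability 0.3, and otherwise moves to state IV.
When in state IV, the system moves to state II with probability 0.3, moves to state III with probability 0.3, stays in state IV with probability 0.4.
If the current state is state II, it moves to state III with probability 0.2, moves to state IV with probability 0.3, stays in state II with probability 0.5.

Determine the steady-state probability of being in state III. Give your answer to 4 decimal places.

0.2530

Let the stationary distribution be π with π = πP and π_1 + π_2 + π_3 = 1.
π_1 = 0.3·π_1 + 0.3·π_2 + 0.2·π_3
π_2 = 0.1·π_1 + 0.4·π_2 + 0.3·π_3
Solving with the normalization constraint gives π = (0.2530, 0.2771, 0.4699).
So the stationary probability of state III is 0.2530.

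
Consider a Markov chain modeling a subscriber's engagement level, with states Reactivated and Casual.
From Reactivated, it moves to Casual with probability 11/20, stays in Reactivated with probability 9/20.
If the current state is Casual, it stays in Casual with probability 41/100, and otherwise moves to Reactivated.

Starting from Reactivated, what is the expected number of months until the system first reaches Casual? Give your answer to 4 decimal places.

Let t(s) be the expected number of months to first reach Casual from state s, with t(Casual) = 0. Conditioning on the first month:
t(Reactivated) = 1 + 0.45·t(Reactivated)
Solving: t(Reactivated) = 1.8182.
Expected months from Reactivated to Casual: 1.8182.

1.8182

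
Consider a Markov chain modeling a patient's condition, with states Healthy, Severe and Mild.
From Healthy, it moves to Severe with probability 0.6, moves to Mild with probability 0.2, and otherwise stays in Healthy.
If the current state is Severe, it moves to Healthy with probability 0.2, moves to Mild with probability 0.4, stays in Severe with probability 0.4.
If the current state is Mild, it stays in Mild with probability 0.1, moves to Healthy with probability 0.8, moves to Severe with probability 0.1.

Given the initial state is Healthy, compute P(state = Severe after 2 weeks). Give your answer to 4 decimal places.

0.3800

Sum over the intermediate state after 1 week:
P = P(Healthy→Healthy)·P(Healthy→Severe) + P(Healthy→Severe)·P(Severe→Severe) + P(Healthy→Mild)·P(Mild→Severe)
  = 0.2×0.6 + 0.6×0.4 + 0.2×0.1
  = 0.1200 + 0.2400 + 0.0200 = 0.3800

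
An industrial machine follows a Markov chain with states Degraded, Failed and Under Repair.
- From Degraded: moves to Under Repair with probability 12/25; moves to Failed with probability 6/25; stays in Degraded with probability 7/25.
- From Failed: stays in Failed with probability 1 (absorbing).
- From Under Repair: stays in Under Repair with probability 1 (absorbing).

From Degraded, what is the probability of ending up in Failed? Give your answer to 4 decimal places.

0.3333

Let h(s) be the probability of absorption at Failed starting from transient state s. Then h(Failed) = 1 and h(Under Repair) = 0. By first-step analysis:
h(Degraded) = 0.28·h(Degraded) + 0.24·1 + 0.48·0
Solving: h(Degraded) = 0.3333.
Starting from Degraded, the probability is 0.3333.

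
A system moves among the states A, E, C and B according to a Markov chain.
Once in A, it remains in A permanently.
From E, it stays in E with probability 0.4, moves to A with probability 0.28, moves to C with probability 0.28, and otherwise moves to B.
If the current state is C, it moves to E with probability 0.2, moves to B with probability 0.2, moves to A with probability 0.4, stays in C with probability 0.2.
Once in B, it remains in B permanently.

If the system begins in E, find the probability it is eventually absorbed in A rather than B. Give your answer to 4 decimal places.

0.7925

Let h(s) be the probability of absorption at A starting from transient state s. Then h(A) = 1 and h(B) = 0. By first-step analysis:
h(E) = 0.28·1 + 0.4·h(E) + 0.28·h(C) + 0.04·0
h(C) = 0.4·1 + 0.2·h(E) + 0.2·h(C) + 0.2·0
Solving: h(E) = 0.7925, h(C) = 0.6981.
Starting from E, the probability is 0.7925.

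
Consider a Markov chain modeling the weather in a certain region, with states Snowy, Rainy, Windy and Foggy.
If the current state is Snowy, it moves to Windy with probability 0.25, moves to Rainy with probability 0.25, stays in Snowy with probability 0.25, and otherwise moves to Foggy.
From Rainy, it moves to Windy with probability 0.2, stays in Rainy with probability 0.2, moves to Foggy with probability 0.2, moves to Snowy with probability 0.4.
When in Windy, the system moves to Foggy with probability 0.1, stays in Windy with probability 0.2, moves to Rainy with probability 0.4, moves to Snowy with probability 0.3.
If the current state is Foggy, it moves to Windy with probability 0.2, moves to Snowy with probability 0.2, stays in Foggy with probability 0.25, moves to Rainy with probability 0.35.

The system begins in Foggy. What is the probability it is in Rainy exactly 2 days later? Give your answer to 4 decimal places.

Propagate the distribution vector 2 days from Foggy.
After 0 days: (0.0000, 0.0000, 0.0000, 1.0000)
After 1 day: (0.2000, 0.3500, 0.2000, 0.2500)
After 2 days: (0.3000, 0.2875, 0.2100, 0.2025)
P(in Rainy after 2 days) = 0.2875

0.2875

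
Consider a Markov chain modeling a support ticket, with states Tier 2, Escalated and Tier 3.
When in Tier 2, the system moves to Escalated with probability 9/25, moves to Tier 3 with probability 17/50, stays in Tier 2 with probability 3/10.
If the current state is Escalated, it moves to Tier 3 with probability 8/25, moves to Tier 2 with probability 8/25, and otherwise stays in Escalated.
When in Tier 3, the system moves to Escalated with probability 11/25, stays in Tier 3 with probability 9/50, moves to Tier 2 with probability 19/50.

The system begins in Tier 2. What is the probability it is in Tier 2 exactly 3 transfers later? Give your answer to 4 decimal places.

0.3300

Propagate the distribution vector 3 transfers from Tier 2.
After 0 transfers: (1.0000, 0.0000, 0.0000)
After 1 transfer: (0.3000, 0.3600, 0.3400)
After 2 transfers: (0.3344, 0.3872, 0.2784)
After 3 transfers: (0.3300, 0.3823, 0.2877)
P(in Tier 2 after 3 transfers) = 0.3300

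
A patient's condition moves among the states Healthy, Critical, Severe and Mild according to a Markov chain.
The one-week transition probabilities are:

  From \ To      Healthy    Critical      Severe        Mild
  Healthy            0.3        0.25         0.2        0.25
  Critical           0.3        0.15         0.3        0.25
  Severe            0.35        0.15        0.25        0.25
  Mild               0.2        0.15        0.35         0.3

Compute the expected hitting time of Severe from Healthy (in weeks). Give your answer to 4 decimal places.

Let t(s) be the expected number of weeks to first reach Severe from state s, with t(Severe) = 0. Conditioning on the first week:
t(Healthy) = 1 + 0.3·t(Healthy) + 0.25·t(Critical) + 0.25·t(Mild)
t(Critical) = 1 + 0.3·t(Healthy) + 0.15·t(Critical) + 0.25·t(Mild)
t(Mild) = 1 + 0.2·t(Healthy) + 0.15·t(Critical) + 0.3·t(Mild)
Solving: t(Healthy) = 3.8490, t(Critical) = 3.4991, t(Mild) = 3.2781.
Expected weeks from Healthy to Severe: 3.8490.

3.8490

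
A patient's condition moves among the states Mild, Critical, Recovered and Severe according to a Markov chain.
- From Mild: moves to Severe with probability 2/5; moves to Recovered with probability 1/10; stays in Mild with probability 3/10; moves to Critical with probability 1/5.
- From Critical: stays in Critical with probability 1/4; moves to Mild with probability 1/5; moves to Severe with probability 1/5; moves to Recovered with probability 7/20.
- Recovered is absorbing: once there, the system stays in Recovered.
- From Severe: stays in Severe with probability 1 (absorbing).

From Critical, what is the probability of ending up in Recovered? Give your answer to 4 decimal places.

Let h(s) be the probability of absorption at Recovered starting from transient state s. Then h(Recovered) = 1 and h(Severe) = 0. By first-step analysis:
h(Mild) = 0.3·h(Mild) + 0.2·h(Critical) + 0.1·1 + 0.4·0
h(Critical) = 0.2·h(Mild) + 0.25·h(Critical) + 0.35·1 + 0.2·0
Solving: h(Mild) = 0.2990, h(Critical) = 0.5464.
Starting from Critical, the probability is 0.5464.

0.5464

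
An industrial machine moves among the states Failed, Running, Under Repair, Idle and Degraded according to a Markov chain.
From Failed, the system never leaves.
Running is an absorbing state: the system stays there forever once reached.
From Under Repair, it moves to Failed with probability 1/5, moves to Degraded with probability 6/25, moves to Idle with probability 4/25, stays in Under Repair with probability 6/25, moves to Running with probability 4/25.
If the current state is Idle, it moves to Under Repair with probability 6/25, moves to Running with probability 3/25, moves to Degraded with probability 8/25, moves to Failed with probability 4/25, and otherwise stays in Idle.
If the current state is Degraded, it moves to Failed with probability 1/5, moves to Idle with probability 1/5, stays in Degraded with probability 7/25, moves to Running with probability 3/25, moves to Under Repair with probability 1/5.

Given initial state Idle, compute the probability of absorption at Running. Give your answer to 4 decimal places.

Let h(s) be the probability of absorption at Running starting from transient state s. Then h(Running) = 1 and h(Failed) = 0. By first-step analysis:
h(Under Repair) = 0.2·0 + 0.16·1 + 0.24·h(Under Repair) + 0.16·h(Idle) + 0.24·h(Degraded)
h(Idle) = 0.16·0 + 0.12·1 + 0.24·h(Under Repair) + 0.16·h(Idle) + 0.32·h(Degraded)
h(Degraded) = 0.2·0 + 0.12·1 + 0.2·h(Under Repair) + 0.2·h(Idle) + 0.28·h(Degraded)
Solving: h(Under Repair) = 0.4247, h(Idle) = 0.4167, h(Degraded) = 0.4004.
Starting from Idle, the probability is 0.4167.

0.4167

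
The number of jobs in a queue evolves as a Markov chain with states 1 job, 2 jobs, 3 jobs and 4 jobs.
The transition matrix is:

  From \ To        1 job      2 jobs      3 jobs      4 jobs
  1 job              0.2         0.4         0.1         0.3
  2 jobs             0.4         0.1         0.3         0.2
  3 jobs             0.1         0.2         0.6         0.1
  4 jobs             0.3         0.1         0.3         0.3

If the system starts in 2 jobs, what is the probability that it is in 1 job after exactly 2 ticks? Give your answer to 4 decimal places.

0.2100

Propagate the distribution vector 2 ticks from 2 jobs.
After 0 ticks: (0.0000, 1.0000, 0.0000, 0.0000)
After 1 tick: (0.4000, 0.1000, 0.3000, 0.2000)
After 2 ticks: (0.2100, 0.2500, 0.3100, 0.2300)
P(in 1 job after 2 ticks) = 0.2100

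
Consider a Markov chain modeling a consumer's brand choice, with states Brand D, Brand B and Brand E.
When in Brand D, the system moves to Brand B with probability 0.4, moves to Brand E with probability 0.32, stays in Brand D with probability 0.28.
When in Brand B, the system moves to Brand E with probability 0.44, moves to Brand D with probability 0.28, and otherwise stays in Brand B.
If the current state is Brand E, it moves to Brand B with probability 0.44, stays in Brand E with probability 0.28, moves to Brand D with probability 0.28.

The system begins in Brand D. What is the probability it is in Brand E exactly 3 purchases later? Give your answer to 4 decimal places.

0.3496

Propagate the distribution vector 3 purchases from Brand D.
After 0 purchases: (1.0000, 0.0000, 0.0000)
After 1 purchase: (0.2800, 0.4000, 0.3200)
After 2 purchases: (0.2800, 0.3648, 0.3552)
After 3 purchases: (0.2800, 0.3704, 0.3496)
P(in Brand E after 3 purchases) = 0.3496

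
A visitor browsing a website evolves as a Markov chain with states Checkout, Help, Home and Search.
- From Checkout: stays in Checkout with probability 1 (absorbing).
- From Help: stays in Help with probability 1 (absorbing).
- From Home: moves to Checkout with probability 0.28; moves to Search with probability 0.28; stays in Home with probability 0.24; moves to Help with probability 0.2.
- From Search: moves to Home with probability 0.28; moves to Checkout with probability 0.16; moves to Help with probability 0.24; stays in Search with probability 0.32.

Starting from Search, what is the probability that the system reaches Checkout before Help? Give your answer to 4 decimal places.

0.4562

Let h(s) be the probability of absorption at Checkout starting from transient state s. Then h(Checkout) = 1 and h(Help) = 0. By first-step analysis:
h(Home) = 0.28·1 + 0.2·0 + 0.24·h(Home) + 0.28·h(Search)
h(Search) = 0.16·1 + 0.24·0 + 0.28·h(Home) + 0.32·h(Search)
Solving: h(Home) = 0.5365, h(Search) = 0.4562.
Starting from Search, the probability is 0.4562.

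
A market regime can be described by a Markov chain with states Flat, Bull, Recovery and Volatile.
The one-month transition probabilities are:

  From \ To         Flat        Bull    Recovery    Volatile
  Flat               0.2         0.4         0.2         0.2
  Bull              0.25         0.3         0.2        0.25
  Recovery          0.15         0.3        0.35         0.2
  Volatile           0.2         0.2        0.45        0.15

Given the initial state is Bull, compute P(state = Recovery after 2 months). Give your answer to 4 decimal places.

Propagate the distribution vector 2 months from Bull.
After 0 months: (0.0000, 1.0000, 0.0000, 0.0000)
After 1 month: (0.2500, 0.3000, 0.2000, 0.2500)
After 2 months: (0.2050, 0.3000, 0.2925, 0.2025)
P(in Recovery after 2 months) = 0.2925

0.2925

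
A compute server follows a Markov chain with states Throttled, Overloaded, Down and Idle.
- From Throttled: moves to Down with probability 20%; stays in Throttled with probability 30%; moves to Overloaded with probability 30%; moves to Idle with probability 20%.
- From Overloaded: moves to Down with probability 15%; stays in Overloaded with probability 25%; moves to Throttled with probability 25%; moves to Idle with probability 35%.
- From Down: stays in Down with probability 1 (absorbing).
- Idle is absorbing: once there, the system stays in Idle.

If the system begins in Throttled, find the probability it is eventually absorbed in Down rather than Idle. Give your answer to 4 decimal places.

0.4333

Let h(s) be the probability of absorption at Down starting from transient state s. Then h(Down) = 1 and h(Idle) = 0. By first-step analysis:
h(Throttled) = 0.3·h(Throttled) + 0.3·h(Overloaded) + 0.2·1 + 0.2·0
h(Overloaded) = 0.25·h(Throttled) + 0.25·h(Overloaded) + 0.15·1 + 0.35·0
Solving: h(Throttled) = 0.4333, h(Overloaded) = 0.3444.
Starting from Throttled, the probability is 0.4333.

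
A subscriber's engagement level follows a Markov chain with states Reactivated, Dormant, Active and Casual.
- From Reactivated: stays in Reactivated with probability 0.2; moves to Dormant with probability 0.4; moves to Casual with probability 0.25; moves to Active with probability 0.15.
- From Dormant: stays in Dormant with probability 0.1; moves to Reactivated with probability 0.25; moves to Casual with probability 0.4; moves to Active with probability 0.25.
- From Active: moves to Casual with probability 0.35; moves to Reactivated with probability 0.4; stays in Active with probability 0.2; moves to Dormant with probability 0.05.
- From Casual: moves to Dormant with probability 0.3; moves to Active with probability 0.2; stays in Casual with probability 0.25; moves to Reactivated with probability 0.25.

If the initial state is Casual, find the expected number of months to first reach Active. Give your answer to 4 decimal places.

4.9606

Let t(s) be the expected number of months to first reach Active from state s, with t(Active) = 0. Conditioning on the first month:
t(Reactivated) = 1 + 0.2·t(Reactivated) + 0.4·t(Dormant) + 0.25·t(Casual)
t(Dormant) = 1 + 0.25·t(Reactivated) + 0.1·t(Dormant) + 0.4·t(Casual)
t(Casual) = 1 + 0.25·t(Reactivated) + 0.3·t(Dormant) + 0.25·t(Casual)
Solving: t(Reactivated) = 5.1772, t(Dormant) = 4.7539, t(Casual) = 4.9606.
Expected months from Casual to Active: 4.9606.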